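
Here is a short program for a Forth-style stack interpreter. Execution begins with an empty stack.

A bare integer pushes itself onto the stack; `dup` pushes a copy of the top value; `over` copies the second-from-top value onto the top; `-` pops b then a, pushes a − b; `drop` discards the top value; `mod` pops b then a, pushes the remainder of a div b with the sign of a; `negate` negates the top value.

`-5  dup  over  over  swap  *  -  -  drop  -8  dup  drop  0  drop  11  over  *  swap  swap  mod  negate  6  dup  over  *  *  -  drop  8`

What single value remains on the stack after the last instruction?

-5     -> [-5]
dup    -> [-5, -5]
over   -> [-5, -5, -5]
over   -> [-5, -5, -5, -5]
swap   -> [-5, -5, -5, -5]
*      -> [-5, -5, 25]
-      -> [-5, -30]
-      -> [25]
drop   -> []
-8     -> [-8]
dup    -> [-8, -8]
drop   -> [-8]
0      -> [-8, 0]
drop   -> [-8]
11     -> [-8, 11]
over   -> [-8, 11, -8]
*      -> [-8, -88]
swap   -> [-88, -8]
swap   -> [-8, -88]
mod    -> [-8]
negate -> [8]
6      -> [8, 6]
dup    -> [8, 6, 6]
over   -> [8, 6, 6, 6]
*      -> [8, 6, 36]
*      -> [8, 216]
-      -> [-208]
drop   -> []
8      -> [8]

8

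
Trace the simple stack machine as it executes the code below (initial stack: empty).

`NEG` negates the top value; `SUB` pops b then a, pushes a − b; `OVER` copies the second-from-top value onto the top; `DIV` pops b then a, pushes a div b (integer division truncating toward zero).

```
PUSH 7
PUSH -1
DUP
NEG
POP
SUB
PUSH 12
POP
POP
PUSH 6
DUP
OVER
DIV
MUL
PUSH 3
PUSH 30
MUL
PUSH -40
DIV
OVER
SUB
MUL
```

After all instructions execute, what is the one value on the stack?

-48

PUSH 7   → [7]
PUSH -1  → [7, -1]
DUP      → [7, -1, -1]
NEG      → [7, -1, 1]
POP      → [7, -1]
SUB      → [8]
PUSH 12  → [8, 12]
POP      → [8]
POP      → []
PUSH 6   → [6]
DUP      → [6, 6]
OVER     → [6, 6, 6]
DIV      → [6, 1]
MUL      → [6]
PUSH 3   → [6, 3]
PUSH 30  → [6, 3, 30]
MUL      → [6, 90]
PUSH -40 → [6, 90, -40]
DIV      → [6, -2]
OVER     → [6, -2, 6]
SUB      → [6, -8]
MUL      → [-48]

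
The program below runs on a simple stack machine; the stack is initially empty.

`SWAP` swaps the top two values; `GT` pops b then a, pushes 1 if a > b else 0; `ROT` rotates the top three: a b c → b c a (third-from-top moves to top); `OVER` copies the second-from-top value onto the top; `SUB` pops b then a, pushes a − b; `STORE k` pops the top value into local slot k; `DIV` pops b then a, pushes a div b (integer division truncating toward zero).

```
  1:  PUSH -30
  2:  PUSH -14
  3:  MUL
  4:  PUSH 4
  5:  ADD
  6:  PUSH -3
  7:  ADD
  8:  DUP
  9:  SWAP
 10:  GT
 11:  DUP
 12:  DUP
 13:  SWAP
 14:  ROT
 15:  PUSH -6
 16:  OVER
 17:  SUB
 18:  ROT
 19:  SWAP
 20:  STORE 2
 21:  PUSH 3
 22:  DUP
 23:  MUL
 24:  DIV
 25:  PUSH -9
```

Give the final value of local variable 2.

-6

PUSH -30 -> -30
PUSH -14 -> -30 -14
MUL      -> 420
PUSH 4   -> 420 4
ADD      -> 424
PUSH -3  -> 424 -3
ADD      -> 421
DUP      -> 421 421
SWAP     -> 421 421
GT       -> 0
DUP      -> 0 0
DUP      -> 0 0 0
SWAP     -> 0 0 0
ROT      -> 0 0 0
PUSH -6  -> 0 0 0 -6
OVER     -> 0 0 0 -6 0
SUB      -> 0 0 0 -6
ROT      -> 0 0 -6 0
SWAP     -> 0 0 0 -6
STORE 2  -> 0 0 0
PUSH 3   -> 0 0 0 3
DUP      -> 0 0 0 3 3
MUL      -> 0 0 0 9
DIV      -> 0 0 0
PUSH -9  -> 0 0 0 -9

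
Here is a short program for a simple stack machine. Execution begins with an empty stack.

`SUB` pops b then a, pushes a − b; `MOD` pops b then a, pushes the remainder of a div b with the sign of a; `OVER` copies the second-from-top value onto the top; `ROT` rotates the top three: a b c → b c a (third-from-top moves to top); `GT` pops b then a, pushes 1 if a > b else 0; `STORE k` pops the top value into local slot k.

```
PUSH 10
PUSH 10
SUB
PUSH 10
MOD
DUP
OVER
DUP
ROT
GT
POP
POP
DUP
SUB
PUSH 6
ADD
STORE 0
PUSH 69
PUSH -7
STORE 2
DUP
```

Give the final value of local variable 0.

PUSH 10 : [10]
PUSH 10 : [10, 10]
SUB     : [0]
PUSH 10 : [0, 10]
MOD     : [0]
DUP     : [0, 0]
OVER    : [0, 0, 0]
DUP     : [0, 0, 0, 0]
ROT     : [0, 0, 0, 0]
GT      : [0, 0, 0]
POP     : [0, 0]
POP     : [0]
DUP     : [0, 0]
SUB     : [0]
PUSH 6  : [0, 6]
ADD     : [6]
STORE 0 : []
PUSH 69 : [69]
PUSH -7 : [69, -7]
STORE 2 : [69]
DUP     : [69, 69]

6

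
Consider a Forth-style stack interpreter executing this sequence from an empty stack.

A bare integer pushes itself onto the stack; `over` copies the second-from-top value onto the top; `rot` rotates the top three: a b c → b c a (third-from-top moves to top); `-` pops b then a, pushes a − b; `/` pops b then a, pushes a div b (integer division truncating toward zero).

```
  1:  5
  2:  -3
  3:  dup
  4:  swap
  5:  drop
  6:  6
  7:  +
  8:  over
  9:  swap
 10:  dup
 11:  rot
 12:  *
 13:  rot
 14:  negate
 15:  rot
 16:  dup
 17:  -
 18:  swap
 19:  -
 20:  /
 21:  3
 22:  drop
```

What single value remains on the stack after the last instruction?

3

5      -> [5]
-3     -> [5, -3]
dup    -> [5, -3, -3]
swap   -> [5, -3, -3]
drop   -> [5, -3]
6      -> [5, -3, 6]
+      -> [5, 3]
over   -> [5, 3, 5]
swap   -> [5, 5, 3]
dup    -> [5, 5, 3, 3]
rot    -> [5, 3, 3, 5]
*      -> [5, 3, 15]
rot    -> [3, 15, 5]
negate -> [3, 15, -5]
rot    -> [15, -5, 3]
dup    -> [15, -5, 3, 3]
-      -> [15, -5, 0]
swap   -> [15, 0, -5]
-      -> [15, 5]
/      -> [3]
3      -> [3, 3]
drop   -> [3]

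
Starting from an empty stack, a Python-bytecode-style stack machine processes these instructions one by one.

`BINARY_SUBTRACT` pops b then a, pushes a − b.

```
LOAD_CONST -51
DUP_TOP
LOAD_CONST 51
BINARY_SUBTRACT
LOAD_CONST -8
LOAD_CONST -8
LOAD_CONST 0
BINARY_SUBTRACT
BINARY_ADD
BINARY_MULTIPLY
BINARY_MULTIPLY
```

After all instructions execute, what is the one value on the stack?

-83232

LOAD_CONST -51  → [-51]
DUP_TOP         → [-51, -51]
LOAD_CONST 51   → [-51, -51, 51]
BINARY_SUBTRACT → [-51, -102]
LOAD_CONST -8   → [-51, -102, -8]
LOAD_CONST -8   → [-51, -102, -8, -8]
LOAD_CONST 0    → [-51, -102, -8, -8, 0]
BINARY_SUBTRACT → [-51, -102, -8, -8]
BINARY_ADD      → [-51, -102, -16]
BINARY_MULTIPLY → [-51, 1632]
BINARY_MULTIPLY → [-83232]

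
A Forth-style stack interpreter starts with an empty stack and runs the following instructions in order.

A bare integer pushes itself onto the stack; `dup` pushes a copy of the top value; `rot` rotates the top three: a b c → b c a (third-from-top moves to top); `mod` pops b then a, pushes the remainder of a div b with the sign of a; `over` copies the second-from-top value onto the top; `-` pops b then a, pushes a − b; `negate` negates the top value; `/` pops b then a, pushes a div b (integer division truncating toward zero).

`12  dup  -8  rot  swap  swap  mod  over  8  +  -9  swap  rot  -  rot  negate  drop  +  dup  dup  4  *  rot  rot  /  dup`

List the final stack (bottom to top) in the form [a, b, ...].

[76, 1, 1]

12      12
dup     12 12
-8      12 12 -8
rot     12 -8 12
swap    12 12 -8
swap    12 -8 12
mod     12 -8
over    12 -8 12
8       12 -8 12 8
+       12 -8 20
-9      12 -8 20 -9
swap    12 -8 -9 20
rot     12 -9 20 -8
-       12 -9 28
rot     -9 28 12
negate  -9 28 -12
drop    -9 28
+       19
dup     19 19
dup     19 19 19
4       19 19 19 4
*       19 19 76
rot     19 76 19
rot     76 19 19
/       76 1
dup     76 1 1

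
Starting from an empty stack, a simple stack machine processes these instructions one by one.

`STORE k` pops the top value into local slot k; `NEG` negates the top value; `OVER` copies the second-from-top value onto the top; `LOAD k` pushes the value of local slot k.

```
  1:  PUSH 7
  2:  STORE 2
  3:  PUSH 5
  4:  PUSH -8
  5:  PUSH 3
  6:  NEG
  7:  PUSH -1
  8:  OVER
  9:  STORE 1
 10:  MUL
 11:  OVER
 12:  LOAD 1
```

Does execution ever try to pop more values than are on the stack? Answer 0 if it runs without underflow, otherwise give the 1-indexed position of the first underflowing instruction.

0

PUSH 7  → [7]
STORE 2 → []
PUSH 5  → [5]
PUSH -8 → [5, -8]
PUSH 3  → [5, -8, 3]
NEG     → [5, -8, -3]
PUSH -1 → [5, -8, -3, -1]
OVER    → [5, -8, -3, -1, -3]
STORE 1 → [5, -8, -3, -1]
MUL     → [5, -8, 3]
OVER    → [5, -8, 3, -8]
LOAD 1  → [5, -8, 3, -8, -3]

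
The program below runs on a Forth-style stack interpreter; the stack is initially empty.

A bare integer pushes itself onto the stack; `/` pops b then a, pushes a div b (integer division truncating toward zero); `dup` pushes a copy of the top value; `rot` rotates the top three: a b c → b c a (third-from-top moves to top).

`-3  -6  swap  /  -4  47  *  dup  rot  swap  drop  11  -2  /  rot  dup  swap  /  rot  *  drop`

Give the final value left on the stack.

-5

-3   -> -3
-6   -> -3 -6
swap -> -6 -3
/    -> 2
-4   -> 2 -4
47   -> 2 -4 47
*    -> 2 -188
dup  -> 2 -188 -188
rot  -> -188 -188 2
swap -> -188 2 -188
drop -> -188 2
11   -> -188 2 11
-2   -> -188 2 11 -2
/    -> -188 2 -5
rot  -> 2 -5 -188
dup  -> 2 -5 -188 -188
swap -> 2 -5 -188 -188
/    -> 2 -5 1
rot  -> -5 1 2
*    -> -5 2
drop -> -5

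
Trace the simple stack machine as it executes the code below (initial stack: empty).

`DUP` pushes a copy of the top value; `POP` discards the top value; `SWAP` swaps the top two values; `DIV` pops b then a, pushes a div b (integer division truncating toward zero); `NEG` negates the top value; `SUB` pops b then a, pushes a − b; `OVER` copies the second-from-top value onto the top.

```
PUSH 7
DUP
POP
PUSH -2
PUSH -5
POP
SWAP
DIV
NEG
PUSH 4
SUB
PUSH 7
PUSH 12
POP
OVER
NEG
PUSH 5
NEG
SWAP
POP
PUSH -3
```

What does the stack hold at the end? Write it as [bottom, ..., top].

PUSH 7  : [7]
DUP     : [7, 7]
POP     : [7]
PUSH -2 : [7, -2]
PUSH -5 : [7, -2, -5]
POP     : [7, -2]
SWAP    : [-2, 7]
DIV     : [0]
NEG     : [0]
PUSH 4  : [0, 4]
SUB     : [-4]
PUSH 7  : [-4, 7]
PUSH 12 : [-4, 7, 12]
POP     : [-4, 7]
OVER    : [-4, 7, -4]
NEG     : [-4, 7, 4]
PUSH 5  : [-4, 7, 4, 5]
NEG     : [-4, 7, 4, -5]
SWAP    : [-4, 7, -5, 4]
POP     : [-4, 7, -5]
PUSH -3 : [-4, 7, -5, -3]

[-4, 7, -5, -3]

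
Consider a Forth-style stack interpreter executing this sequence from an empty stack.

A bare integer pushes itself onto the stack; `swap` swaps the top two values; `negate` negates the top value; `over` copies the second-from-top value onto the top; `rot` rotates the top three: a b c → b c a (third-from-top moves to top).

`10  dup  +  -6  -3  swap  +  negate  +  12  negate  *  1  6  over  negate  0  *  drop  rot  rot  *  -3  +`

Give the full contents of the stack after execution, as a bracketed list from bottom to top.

10     : [10]
dup    : [10, 10]
+      : [20]
-6     : [20, -6]
-3     : [20, -6, -3]
swap   : [20, -3, -6]
+      : [20, -9]
negate : [20, 9]
+      : [29]
12     : [29, 12]
negate : [29, -12]
*      : [-348]
1      : [-348, 1]
6      : [-348, 1, 6]
over   : [-348, 1, 6, 1]
negate : [-348, 1, 6, -1]
0      : [-348, 1, 6, -1, 0]
*      : [-348, 1, 6, 0]
drop   : [-348, 1, 6]
rot    : [1, 6, -348]
rot    : [6, -348, 1]
*      : [6, -348]
-3     : [6, -348, -3]
+      : [6, -351]

[6, -351]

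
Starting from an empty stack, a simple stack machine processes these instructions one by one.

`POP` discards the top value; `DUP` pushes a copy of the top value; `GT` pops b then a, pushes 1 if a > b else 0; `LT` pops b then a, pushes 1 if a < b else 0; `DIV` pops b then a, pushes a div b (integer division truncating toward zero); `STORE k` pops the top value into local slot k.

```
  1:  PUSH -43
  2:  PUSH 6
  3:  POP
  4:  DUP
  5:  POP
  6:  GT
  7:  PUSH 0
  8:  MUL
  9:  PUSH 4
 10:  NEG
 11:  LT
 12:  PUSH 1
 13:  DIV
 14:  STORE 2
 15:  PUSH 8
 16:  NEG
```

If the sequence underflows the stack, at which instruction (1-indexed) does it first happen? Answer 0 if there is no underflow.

PUSH -43 : [-43]
PUSH 6   : [-43, 6]
POP      : [-43]
DUP      : [-43, -43]
POP      : [-43]
GT  — needs 2 operands, stack has 1 → underflow

6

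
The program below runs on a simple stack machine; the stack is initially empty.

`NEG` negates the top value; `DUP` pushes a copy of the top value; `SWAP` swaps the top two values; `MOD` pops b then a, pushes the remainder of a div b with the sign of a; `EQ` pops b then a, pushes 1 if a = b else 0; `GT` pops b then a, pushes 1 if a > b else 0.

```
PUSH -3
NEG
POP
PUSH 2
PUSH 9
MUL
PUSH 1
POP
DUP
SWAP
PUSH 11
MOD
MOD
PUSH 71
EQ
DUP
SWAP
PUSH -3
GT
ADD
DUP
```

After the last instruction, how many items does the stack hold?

2

PUSH -3 : -3
NEG     : 3
POP     : (empty)
PUSH 2  : 2
PUSH 9  : 2 9
MUL     : 18
PUSH 1  : 18 1
POP     : 18
DUP     : 18 18
SWAP    : 18 18
PUSH 11 : 18 18 11
MOD     : 18 7
MOD     : 4
PUSH 71 : 4 71
EQ      : 0
DUP     : 0 0
SWAP    : 0 0
PUSH -3 : 0 0 -3
GT      : 0 1
ADD     : 1
DUP     : 1 1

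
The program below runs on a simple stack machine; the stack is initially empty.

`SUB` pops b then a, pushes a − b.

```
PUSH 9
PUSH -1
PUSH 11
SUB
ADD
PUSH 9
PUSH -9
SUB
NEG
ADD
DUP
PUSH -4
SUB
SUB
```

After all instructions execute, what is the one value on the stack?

PUSH 9  : [9]
PUSH -1 : [9, -1]
PUSH 11 : [9, -1, 11]
SUB     : [9, -12]
ADD     : [-3]
PUSH 9  : [-3, 9]
PUSH -9 : [-3, 9, -9]
SUB     : [-3, 18]
NEG     : [-3, -18]
ADD     : [-21]
DUP     : [-21, -21]
PUSH -4 : [-21, -21, -4]
SUB     : [-21, -17]
SUB     : [-4]

-4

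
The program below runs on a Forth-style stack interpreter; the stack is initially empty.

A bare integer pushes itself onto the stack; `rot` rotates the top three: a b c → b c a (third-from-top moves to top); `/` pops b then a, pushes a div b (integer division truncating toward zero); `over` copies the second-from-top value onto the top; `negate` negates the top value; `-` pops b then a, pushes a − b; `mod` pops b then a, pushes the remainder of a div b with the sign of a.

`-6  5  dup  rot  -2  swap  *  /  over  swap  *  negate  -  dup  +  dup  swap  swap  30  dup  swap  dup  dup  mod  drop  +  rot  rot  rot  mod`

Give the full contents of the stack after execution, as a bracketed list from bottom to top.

[10, 10]

-6     → [-6]
5      → [-6, 5]
dup    → [-6, 5, 5]
rot    → [5, 5, -6]
-2     → [5, 5, -6, -2]
swap   → [5, 5, -2, -6]
*      → [5, 5, 12]
/      → [5, 0]
over   → [5, 0, 5]
swap   → [5, 5, 0]
*      → [5, 0]
negate → [5, 0]
-      → [5]
dup    → [5, 5]
+      → [10]
dup    → [10, 10]
swap   → [10, 10]
swap   → [10, 10]
30     → [10, 10, 30]
dup    → [10, 10, 30, 30]
swap   → [10, 10, 30, 30]
dup    → [10, 10, 30, 30, 30]
dup    → [10, 10, 30, 30, 30, 30]
mod    → [10, 10, 30, 30, 0]
drop   → [10, 10, 30, 30]
+      → [10, 10, 60]
rot    → [10, 60, 10]
rot    → [60, 10, 10]
rot    → [10, 10, 60]
mod    → [10, 10]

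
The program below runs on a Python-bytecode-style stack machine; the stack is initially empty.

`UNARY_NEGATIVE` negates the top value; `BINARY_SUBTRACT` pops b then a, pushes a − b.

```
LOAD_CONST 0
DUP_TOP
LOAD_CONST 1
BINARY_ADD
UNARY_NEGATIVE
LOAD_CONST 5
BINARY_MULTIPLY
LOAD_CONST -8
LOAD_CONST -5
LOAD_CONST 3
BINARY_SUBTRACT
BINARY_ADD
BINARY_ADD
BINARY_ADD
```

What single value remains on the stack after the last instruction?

LOAD_CONST 0     0
DUP_TOP          0 0
LOAD_CONST 1     0 0 1
BINARY_ADD       0 1
UNARY_NEGATIVE   0 -1
LOAD_CONST 5     0 -1 5
BINARY_MULTIPLY  0 -5
LOAD_CONST -8    0 -5 -8
LOAD_CONST -5    0 -5 -8 -5
LOAD_CONST 3     0 -5 -8 -5 3
BINARY_SUBTRACT  0 -5 -8 -8
BINARY_ADD       0 -5 -16
BINARY_ADD       0 -21
BINARY_ADD       -21

-21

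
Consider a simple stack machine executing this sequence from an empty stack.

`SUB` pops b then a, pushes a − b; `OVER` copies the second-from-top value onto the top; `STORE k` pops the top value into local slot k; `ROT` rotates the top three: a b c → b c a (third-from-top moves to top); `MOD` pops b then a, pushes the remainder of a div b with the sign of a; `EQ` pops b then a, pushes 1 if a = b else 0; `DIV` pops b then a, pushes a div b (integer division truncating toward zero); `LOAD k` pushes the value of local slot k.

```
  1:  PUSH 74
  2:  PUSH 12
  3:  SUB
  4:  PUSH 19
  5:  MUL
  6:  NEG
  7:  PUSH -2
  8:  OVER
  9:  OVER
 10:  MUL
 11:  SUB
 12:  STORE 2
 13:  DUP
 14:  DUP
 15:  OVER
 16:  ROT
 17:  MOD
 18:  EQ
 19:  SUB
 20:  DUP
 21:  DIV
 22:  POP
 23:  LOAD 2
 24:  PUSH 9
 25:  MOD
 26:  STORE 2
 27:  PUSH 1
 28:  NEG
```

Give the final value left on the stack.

PUSH 74  74
PUSH 12  74 12
SUB      62
PUSH 19  62 19
MUL      1178
NEG      -1178
PUSH -2  -1178 -2
OVER     -1178 -2 -1178
OVER     -1178 -2 -1178 -2
MUL      -1178 -2 2356
SUB      -1178 -2358
STORE 2  -1178
DUP      -1178 -1178
DUP      -1178 -1178 -1178
OVER     -1178 -1178 -1178 -1178
ROT      -1178 -1178 -1178 -1178
MOD      -1178 -1178 0
EQ       -1178 0
SUB      -1178
DUP      -1178 -1178
DIV      1
POP      (empty)
LOAD 2   -2358
PUSH 9   -2358 9
MOD      0
STORE 2  (empty)
PUSH 1   1
NEG      -1

-1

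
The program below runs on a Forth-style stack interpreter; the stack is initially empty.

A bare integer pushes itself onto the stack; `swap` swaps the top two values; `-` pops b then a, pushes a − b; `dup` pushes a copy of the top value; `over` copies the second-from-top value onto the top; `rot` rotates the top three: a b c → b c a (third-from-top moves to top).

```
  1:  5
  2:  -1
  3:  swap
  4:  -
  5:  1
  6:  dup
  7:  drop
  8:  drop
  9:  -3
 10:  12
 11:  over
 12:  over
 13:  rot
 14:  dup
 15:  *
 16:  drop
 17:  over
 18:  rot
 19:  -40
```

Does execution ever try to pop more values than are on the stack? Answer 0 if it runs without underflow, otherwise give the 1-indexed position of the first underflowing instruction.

0

5    : [5]
-1   : [5, -1]
swap : [-1, 5]
-    : [-6]
1    : [-6, 1]
dup  : [-6, 1, 1]
drop : [-6, 1]
drop : [-6]
-3   : [-6, -3]
12   : [-6, -3, 12]
over : [-6, -3, 12, -3]
over : [-6, -3, 12, -3, 12]
rot  : [-6, -3, -3, 12, 12]
dup  : [-6, -3, -3, 12, 12, 12]
*    : [-6, -3, -3, 12, 144]
drop : [-6, -3, -3, 12]
over : [-6, -3, -3, 12, -3]
rot  : [-6, -3, 12, -3, -3]
-40  : [-6, -3, 12, -3, -3, -40]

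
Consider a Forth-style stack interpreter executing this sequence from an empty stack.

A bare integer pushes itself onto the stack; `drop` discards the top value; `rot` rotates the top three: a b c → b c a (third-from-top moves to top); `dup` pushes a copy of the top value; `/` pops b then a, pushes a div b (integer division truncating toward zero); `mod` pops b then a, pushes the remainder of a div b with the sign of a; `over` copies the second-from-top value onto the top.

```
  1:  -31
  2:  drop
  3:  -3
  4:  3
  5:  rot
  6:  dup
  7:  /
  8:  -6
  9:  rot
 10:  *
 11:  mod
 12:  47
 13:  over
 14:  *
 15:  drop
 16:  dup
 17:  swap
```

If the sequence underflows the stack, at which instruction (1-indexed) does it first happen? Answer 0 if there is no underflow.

-31   -31
drop  (empty)
-3    -3
3     -3 3
rot  — needs 3 operands, stack has 2 → underflow

5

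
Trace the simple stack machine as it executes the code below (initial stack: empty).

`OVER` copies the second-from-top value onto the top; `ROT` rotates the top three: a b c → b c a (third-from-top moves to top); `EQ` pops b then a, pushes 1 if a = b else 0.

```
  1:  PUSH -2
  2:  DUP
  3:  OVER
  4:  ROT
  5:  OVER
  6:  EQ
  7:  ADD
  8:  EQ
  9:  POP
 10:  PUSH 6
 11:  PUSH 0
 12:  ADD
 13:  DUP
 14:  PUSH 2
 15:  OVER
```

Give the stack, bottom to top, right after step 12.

PUSH -2 : [-2]
DUP     : [-2, -2]
OVER    : [-2, -2, -2]
ROT     : [-2, -2, -2]
OVER    : [-2, -2, -2, -2]
EQ      : [-2, -2, 1]
ADD     : [-2, -1]
EQ      : [0]
POP     : []
PUSH 6  : [6]
PUSH 0  : [6, 0]
ADD     : [6]

[6]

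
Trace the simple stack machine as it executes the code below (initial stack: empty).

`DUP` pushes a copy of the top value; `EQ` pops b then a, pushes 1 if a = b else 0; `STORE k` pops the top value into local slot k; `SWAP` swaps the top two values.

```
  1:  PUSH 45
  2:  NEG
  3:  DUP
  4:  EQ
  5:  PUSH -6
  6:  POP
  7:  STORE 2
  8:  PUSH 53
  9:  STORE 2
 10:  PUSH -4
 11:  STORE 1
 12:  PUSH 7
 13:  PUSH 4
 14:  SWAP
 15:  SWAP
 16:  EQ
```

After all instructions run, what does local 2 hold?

PUSH 45  45
NEG      -45
DUP      -45 -45
EQ       1
PUSH -6  1 -6
POP      1
STORE 2  (empty)
PUSH 53  53
STORE 2  (empty)
PUSH -4  -4
STORE 1  (empty)
PUSH 7   7
PUSH 4   7 4
SWAP     4 7
SWAP     7 4
EQ       0

53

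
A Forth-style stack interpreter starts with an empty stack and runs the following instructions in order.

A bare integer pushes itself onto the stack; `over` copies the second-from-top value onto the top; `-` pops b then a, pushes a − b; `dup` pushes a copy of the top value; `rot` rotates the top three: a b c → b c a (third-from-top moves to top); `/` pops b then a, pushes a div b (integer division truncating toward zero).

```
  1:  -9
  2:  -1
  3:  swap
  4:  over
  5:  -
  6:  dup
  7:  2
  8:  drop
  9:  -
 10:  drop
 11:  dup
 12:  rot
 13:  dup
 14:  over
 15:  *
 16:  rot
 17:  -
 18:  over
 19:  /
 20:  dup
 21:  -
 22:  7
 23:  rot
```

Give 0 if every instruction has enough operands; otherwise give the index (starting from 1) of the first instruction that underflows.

-9   : -9
-1   : -9 -1
swap : -1 -9
over : -1 -9 -1
-    : -1 -8
dup  : -1 -8 -8
2    : -1 -8 -8 2
drop : -1 -8 -8
-    : -1 0
drop : -1
dup  : -1 -1
rot  — needs 3 operands, stack has 2 → underflow

12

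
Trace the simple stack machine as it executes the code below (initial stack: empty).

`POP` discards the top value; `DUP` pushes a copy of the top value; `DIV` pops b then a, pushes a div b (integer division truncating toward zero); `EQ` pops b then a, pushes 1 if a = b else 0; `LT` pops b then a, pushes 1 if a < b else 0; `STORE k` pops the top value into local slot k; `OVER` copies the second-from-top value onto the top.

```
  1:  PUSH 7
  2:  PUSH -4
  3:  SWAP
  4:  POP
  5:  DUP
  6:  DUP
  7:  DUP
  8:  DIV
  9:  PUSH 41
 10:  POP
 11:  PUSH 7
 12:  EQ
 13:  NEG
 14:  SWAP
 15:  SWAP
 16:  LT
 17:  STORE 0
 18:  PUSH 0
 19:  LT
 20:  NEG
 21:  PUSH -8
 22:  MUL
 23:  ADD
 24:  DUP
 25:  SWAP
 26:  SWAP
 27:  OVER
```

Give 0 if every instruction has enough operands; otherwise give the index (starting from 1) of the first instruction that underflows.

PUSH 7  : [7]
PUSH -4 : [7, -4]
SWAP    : [-4, 7]
POP     : [-4]
DUP     : [-4, -4]
DUP     : [-4, -4, -4]
DUP     : [-4, -4, -4, -4]
DIV     : [-4, -4, 1]
PUSH 41 : [-4, -4, 1, 41]
POP     : [-4, -4, 1]
PUSH 7  : [-4, -4, 1, 7]
EQ      : [-4, -4, 0]
NEG     : [-4, -4, 0]
SWAP    : [-4, 0, -4]
SWAP    : [-4, -4, 0]
LT      : [-4, 1]
STORE 0 : [-4]
PUSH 0  : [-4, 0]
LT      : [1]
NEG     : [-1]
PUSH -8 : [-1, -8]
MUL     : [8]
ADD  — needs 2 operands, stack has 1 → underflow

23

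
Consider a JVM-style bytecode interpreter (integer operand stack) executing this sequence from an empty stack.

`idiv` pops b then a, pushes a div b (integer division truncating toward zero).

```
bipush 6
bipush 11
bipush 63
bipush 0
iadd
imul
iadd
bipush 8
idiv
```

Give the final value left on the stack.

bipush 6  : [6]
bipush 11 : [6, 11]
bipush 63 : [6, 11, 63]
bipush 0  : [6, 11, 63, 0]
iadd      : [6, 11, 63]
imul      : [6, 693]
iadd      : [699]
bipush 8  : [699, 8]
idiv      : [87]

87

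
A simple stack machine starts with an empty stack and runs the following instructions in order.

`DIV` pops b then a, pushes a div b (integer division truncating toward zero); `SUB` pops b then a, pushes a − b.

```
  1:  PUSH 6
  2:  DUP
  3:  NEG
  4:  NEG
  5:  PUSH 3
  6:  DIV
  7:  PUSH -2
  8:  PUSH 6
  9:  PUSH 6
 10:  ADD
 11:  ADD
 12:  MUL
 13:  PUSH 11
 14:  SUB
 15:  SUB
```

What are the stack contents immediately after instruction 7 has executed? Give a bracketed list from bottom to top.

PUSH 6  → [6]
DUP     → [6, 6]
NEG     → [6, -6]
NEG     → [6, 6]
PUSH 3  → [6, 6, 3]
DIV     → [6, 2]
PUSH -2 → [6, 2, -2]

[6, 2, -2]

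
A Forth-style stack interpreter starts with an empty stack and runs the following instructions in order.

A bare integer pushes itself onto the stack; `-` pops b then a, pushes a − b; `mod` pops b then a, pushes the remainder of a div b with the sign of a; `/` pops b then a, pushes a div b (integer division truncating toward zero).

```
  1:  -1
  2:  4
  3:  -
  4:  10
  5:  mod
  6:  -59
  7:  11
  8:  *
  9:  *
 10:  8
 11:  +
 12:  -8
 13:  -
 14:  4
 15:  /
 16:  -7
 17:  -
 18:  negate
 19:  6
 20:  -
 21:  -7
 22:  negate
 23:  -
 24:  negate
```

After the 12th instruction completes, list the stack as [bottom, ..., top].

[3253, -8]

-1  → [-1]
4   → [-1, 4]
-   → [-5]
10  → [-5, 10]
mod → [-5]
-59 → [-5, -59]
11  → [-5, -59, 11]
*   → [-5, -649]
*   → [3245]
8   → [3245, 8]
+   → [3253]
-8  → [3253, -8]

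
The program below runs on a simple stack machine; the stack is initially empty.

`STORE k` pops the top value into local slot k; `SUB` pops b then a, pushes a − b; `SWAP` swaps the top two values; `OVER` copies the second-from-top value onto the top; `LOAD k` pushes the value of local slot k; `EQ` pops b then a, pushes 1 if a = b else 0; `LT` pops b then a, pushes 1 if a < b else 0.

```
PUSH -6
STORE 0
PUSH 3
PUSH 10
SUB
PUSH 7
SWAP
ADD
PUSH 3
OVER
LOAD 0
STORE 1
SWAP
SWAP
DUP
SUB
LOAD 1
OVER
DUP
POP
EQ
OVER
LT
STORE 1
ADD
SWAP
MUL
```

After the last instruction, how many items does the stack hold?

PUSH -6 -> [-6]
STORE 0 -> []
PUSH 3  -> [3]
PUSH 10 -> [3, 10]
SUB     -> [-7]
PUSH 7  -> [-7, 7]
SWAP    -> [7, -7]
ADD     -> [0]
PUSH 3  -> [0, 3]
OVER    -> [0, 3, 0]
LOAD 0  -> [0, 3, 0, -6]
STORE 1 -> [0, 3, 0]
SWAP    -> [0, 0, 3]
SWAP    -> [0, 3, 0]
DUP     -> [0, 3, 0, 0]
SUB     -> [0, 3, 0]
LOAD 1  -> [0, 3, 0, -6]
OVER    -> [0, 3, 0, -6, 0]
DUP     -> [0, 3, 0, -6, 0, 0]
POP     -> [0, 3, 0, -6, 0]
EQ      -> [0, 3, 0, 0]
OVER    -> [0, 3, 0, 0, 0]
LT      -> [0, 3, 0, 0]
STORE 1 -> [0, 3, 0]
ADD     -> [0, 3]
SWAP    -> [3, 0]
MUL     -> [0]

1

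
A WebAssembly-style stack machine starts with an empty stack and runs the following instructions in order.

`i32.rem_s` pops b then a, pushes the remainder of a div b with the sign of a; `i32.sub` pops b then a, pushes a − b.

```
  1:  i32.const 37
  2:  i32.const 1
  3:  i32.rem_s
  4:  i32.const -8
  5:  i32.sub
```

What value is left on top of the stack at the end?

i32.const 37 -> 37
i32.const 1  -> 37 1
i32.rem_s    -> 0
i32.const -8 -> 0 -8
i32.sub      -> 8

8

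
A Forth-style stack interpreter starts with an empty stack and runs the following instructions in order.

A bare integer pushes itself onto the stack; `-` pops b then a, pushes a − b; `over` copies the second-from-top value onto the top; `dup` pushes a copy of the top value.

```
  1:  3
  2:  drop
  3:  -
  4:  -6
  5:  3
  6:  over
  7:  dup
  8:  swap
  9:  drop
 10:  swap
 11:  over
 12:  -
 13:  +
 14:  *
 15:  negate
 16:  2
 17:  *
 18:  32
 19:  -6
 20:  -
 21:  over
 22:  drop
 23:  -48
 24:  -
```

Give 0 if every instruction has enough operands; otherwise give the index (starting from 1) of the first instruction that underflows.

3     [3]
drop  []
-  — needs 2 operands, stack has 0 → underflow

3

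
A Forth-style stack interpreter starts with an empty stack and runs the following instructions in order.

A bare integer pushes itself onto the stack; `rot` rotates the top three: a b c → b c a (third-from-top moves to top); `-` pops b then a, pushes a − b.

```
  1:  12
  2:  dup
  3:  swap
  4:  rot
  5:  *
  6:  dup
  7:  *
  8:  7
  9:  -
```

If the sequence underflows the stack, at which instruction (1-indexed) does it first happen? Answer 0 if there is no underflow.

4

12    [12]
dup   [12, 12]
swap  [12, 12]
rot  — needs 3 operands, stack has 2 → underflow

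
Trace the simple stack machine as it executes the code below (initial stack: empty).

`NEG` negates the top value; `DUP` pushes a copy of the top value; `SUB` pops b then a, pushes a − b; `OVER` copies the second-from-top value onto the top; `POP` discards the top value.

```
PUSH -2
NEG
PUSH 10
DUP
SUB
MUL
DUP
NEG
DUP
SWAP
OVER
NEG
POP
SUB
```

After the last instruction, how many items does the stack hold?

PUSH -2 → [-2]
NEG     → [2]
PUSH 10 → [2, 10]
DUP     → [2, 10, 10]
SUB     → [2, 0]
MUL     → [0]
DUP     → [0, 0]
NEG     → [0, 0]
DUP     → [0, 0, 0]
SWAP    → [0, 0, 0]
OVER    → [0, 0, 0, 0]
NEG     → [0, 0, 0, 0]
POP     → [0, 0, 0]
SUB     → [0, 0]

2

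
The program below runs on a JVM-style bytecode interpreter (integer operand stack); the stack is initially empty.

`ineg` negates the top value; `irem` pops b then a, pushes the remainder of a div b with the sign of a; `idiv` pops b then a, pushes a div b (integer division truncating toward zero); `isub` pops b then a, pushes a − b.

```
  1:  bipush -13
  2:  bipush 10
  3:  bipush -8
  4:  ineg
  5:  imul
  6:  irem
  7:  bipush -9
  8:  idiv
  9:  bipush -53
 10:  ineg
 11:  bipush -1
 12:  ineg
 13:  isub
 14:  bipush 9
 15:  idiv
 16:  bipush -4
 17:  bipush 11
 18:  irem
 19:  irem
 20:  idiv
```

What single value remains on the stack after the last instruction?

1

bipush -13 → [-13]
bipush 10  → [-13, 10]
bipush -8  → [-13, 10, -8]
ineg       → [-13, 10, 8]
imul       → [-13, 80]
irem       → [-13]
bipush -9  → [-13, -9]
idiv       → [1]
bipush -53 → [1, -53]
ineg       → [1, 53]
bipush -1  → [1, 53, -1]
ineg       → [1, 53, 1]
isub       → [1, 52]
bipush 9   → [1, 52, 9]
idiv       → [1, 5]
bipush -4  → [1, 5, -4]
bipush 11  → [1, 5, -4, 11]
irem       → [1, 5, -4]
irem       → [1, 1]
idiv       → [1]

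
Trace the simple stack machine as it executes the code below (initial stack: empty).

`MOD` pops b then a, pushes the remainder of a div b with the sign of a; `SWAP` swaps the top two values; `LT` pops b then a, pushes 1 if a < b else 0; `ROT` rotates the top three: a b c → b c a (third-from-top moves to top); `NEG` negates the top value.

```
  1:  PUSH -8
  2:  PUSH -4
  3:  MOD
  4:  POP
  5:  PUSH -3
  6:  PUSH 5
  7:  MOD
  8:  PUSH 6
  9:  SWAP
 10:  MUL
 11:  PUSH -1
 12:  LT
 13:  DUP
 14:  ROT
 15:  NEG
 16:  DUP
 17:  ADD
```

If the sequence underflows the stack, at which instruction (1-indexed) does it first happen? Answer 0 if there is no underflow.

14

PUSH -8 : [-8]
PUSH -4 : [-8, -4]
MOD     : [0]
POP     : []
PUSH -3 : [-3]
PUSH 5  : [-3, 5]
MOD     : [-3]
PUSH 6  : [-3, 6]
SWAP    : [6, -3]
MUL     : [-18]
PUSH -1 : [-18, -1]
LT      : [1]
DUP     : [1, 1]
ROT  — needs 3 operands, stack has 2 → underflow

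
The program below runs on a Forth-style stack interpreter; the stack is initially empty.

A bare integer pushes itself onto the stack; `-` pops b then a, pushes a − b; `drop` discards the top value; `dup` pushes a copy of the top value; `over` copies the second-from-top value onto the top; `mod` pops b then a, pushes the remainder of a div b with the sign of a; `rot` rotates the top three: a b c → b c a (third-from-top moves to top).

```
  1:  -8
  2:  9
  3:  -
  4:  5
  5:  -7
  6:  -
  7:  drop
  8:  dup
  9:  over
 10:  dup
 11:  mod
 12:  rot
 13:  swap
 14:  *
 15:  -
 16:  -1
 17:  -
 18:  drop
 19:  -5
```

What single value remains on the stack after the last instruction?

-8    -8
9     -8 9
-     -17
5     -17 5
-7    -17 5 -7
-     -17 12
drop  -17
dup   -17 -17
over  -17 -17 -17
dup   -17 -17 -17 -17
mod   -17 -17 0
rot   -17 0 -17
swap  -17 -17 0
*     -17 0
-     -17
-1    -17 -1
-     -16
drop  (empty)
-5    -5

-5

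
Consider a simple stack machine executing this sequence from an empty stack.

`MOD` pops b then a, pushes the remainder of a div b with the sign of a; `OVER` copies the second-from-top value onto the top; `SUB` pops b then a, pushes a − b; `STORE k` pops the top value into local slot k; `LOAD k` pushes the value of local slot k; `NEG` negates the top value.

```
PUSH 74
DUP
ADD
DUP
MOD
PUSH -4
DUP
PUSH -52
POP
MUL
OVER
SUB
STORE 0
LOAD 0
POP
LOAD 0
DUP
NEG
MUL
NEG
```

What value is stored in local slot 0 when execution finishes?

16

PUSH 74   [74]
DUP       [74, 74]
ADD       [148]
DUP       [148, 148]
MOD       [0]
PUSH -4   [0, -4]
DUP       [0, -4, -4]
PUSH -52  [0, -4, -4, -52]
POP       [0, -4, -4]
MUL       [0, 16]
OVER      [0, 16, 0]
SUB       [0, 16]
STORE 0   [0]
LOAD 0    [0, 16]
POP       [0]
LOAD 0    [0, 16]
DUP       [0, 16, 16]
NEG       [0, 16, -16]
MUL       [0, -256]
NEG       [0, 256]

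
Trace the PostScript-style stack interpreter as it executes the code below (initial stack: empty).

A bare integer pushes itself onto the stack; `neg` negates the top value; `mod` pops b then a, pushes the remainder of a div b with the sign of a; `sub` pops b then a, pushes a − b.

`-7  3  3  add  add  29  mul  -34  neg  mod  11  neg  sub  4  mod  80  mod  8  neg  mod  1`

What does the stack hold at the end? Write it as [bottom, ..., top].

[-2, 1]

-7  -> -7
3   -> -7 3
3   -> -7 3 3
add -> -7 6
add -> -1
29  -> -1 29
mul -> -29
-34 -> -29 -34
neg -> -29 34
mod -> -29
11  -> -29 11
neg -> -29 -11
sub -> -18
4   -> -18 4
mod -> -2
80  -> -2 80
mod -> -2
8   -> -2 8
neg -> -2 -8
mod -> -2
1   -> -2 1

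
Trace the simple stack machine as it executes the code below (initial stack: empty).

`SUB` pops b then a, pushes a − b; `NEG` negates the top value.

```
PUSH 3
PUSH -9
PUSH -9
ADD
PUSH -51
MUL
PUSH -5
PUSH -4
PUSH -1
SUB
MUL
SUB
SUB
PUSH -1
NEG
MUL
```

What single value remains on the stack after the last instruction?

PUSH 3   -> [3]
PUSH -9  -> [3, -9]
PUSH -9  -> [3, -9, -9]
ADD      -> [3, -18]
PUSH -51 -> [3, -18, -51]
MUL      -> [3, 918]
PUSH -5  -> [3, 918, -5]
PUSH -4  -> [3, 918, -5, -4]
PUSH -1  -> [3, 918, -5, -4, -1]
SUB      -> [3, 918, -5, -3]
MUL      -> [3, 918, 15]
SUB      -> [3, 903]
SUB      -> [-900]
PUSH -1  -> [-900, -1]
NEG      -> [-900, 1]
MUL      -> [-900]

-900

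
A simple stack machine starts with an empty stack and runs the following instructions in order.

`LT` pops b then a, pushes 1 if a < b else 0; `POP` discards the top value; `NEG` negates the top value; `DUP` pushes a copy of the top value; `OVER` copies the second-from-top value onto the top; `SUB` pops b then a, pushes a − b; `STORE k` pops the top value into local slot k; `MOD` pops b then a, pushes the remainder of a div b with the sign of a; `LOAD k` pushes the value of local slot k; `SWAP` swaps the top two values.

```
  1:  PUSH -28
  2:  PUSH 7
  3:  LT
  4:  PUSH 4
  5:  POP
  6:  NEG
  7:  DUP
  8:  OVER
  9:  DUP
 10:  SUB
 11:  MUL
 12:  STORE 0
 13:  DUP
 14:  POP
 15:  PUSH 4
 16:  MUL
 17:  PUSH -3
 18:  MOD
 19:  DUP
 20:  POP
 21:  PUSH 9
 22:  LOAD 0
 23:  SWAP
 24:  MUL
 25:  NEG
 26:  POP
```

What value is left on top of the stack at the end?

-1

PUSH -28 -> [-28]
PUSH 7   -> [-28, 7]
LT       -> [1]
PUSH 4   -> [1, 4]
POP      -> [1]
NEG      -> [-1]
DUP      -> [-1, -1]
OVER     -> [-1, -1, -1]
DUP      -> [-1, -1, -1, -1]
SUB      -> [-1, -1, 0]
MUL      -> [-1, 0]
STORE 0  -> [-1]
DUP      -> [-1, -1]
POP      -> [-1]
PUSH 4   -> [-1, 4]
MUL      -> [-4]
PUSH -3  -> [-4, -3]
MOD      -> [-1]
DUP      -> [-1, -1]
POP      -> [-1]
PUSH 9   -> [-1, 9]
LOAD 0   -> [-1, 9, 0]
SWAP     -> [-1, 0, 9]
MUL      -> [-1, 0]
NEG      -> [-1, 0]
POP      -> [-1]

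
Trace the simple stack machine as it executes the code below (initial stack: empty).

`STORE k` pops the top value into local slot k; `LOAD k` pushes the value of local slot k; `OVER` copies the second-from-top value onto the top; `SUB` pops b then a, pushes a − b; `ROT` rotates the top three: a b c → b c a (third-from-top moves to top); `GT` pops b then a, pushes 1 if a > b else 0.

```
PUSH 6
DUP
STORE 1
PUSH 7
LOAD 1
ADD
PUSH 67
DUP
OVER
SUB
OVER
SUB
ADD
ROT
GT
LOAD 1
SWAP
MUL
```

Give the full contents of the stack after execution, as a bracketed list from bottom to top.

[13, 0]

PUSH 6  → 6
DUP     → 6 6
STORE 1 → 6
PUSH 7  → 6 7
LOAD 1  → 6 7 6
ADD     → 6 13
PUSH 67 → 6 13 67
DUP     → 6 13 67 67
OVER    → 6 13 67 67 67
SUB     → 6 13 67 0
OVER    → 6 13 67 0 67
SUB     → 6 13 67 -67
ADD     → 6 13 0
ROT     → 13 0 6
GT      → 13 0
LOAD 1  → 13 0 6
SWAP    → 13 6 0
MUL     → 13 0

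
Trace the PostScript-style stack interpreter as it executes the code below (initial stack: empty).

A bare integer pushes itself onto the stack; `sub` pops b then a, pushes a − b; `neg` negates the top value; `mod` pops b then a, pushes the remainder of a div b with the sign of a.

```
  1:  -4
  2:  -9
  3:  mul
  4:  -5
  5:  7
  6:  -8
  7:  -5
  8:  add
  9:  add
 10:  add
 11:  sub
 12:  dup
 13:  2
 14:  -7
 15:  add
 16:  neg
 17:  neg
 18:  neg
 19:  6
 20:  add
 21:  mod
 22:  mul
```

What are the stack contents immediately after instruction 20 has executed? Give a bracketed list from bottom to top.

-4   [-4]
-9   [-4, -9]
mul  [36]
-5   [36, -5]
7    [36, -5, 7]
-8   [36, -5, 7, -8]
-5   [36, -5, 7, -8, -5]
add  [36, -5, 7, -13]
add  [36, -5, -6]
add  [36, -11]
sub  [47]
dup  [47, 47]
2    [47, 47, 2]
-7   [47, 47, 2, -7]
add  [47, 47, -5]
neg  [47, 47, 5]
neg  [47, 47, -5]
neg  [47, 47, 5]
6    [47, 47, 5, 6]
add  [47, 47, 11]

[47, 47, 11]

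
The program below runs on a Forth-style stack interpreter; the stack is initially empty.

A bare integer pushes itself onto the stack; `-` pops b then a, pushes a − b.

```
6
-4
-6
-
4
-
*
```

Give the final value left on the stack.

6  -> 6
-4 -> 6 -4
-6 -> 6 -4 -6
-  -> 6 2
4  -> 6 2 4
-  -> 6 -2
*  -> -12

-12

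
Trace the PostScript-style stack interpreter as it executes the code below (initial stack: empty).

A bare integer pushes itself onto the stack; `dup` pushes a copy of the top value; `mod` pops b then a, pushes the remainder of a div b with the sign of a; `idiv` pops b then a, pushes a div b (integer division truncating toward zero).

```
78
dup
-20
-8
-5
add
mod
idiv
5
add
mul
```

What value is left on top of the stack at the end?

-468

78   → [78]
dup  → [78, 78]
-20  → [78, 78, -20]
-8   → [78, 78, -20, -8]
-5   → [78, 78, -20, -8, -5]
add  → [78, 78, -20, -13]
mod  → [78, 78, -7]
idiv → [78, -11]
5    → [78, -11, 5]
add  → [78, -6]
mul  → [-468]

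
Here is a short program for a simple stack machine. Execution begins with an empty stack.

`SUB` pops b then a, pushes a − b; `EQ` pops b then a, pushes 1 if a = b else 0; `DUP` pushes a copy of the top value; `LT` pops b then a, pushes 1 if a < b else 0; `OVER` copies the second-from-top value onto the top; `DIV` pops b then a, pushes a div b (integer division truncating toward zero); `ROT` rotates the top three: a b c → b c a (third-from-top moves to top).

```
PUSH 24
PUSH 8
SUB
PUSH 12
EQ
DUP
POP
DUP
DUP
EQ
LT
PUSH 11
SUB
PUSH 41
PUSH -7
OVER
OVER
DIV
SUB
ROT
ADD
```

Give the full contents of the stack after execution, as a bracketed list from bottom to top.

PUSH 24 -> 24
PUSH 8  -> 24 8
SUB     -> 16
PUSH 12 -> 16 12
EQ      -> 0
DUP     -> 0 0
POP     -> 0
DUP     -> 0 0
DUP     -> 0 0 0
EQ      -> 0 1
LT      -> 1
PUSH 11 -> 1 11
SUB     -> -10
PUSH 41 -> -10 41
PUSH -7 -> -10 41 -7
OVER    -> -10 41 -7 41
OVER    -> -10 41 -7 41 -7
DIV     -> -10 41 -7 -5
SUB     -> -10 41 -2
ROT     -> 41 -2 -10
ADD     -> 41 -12

[41, -12]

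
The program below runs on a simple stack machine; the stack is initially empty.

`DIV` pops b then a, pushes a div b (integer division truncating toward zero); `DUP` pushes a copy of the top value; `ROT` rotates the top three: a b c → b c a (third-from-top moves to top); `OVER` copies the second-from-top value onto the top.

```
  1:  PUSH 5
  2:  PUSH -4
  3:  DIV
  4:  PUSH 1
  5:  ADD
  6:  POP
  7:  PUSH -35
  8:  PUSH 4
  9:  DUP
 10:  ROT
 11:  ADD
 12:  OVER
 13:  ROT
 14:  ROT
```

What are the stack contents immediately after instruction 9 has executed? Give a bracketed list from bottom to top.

[-35, 4, 4]

PUSH 5   → [5]
PUSH -4  → [5, -4]
DIV      → [-1]
PUSH 1   → [-1, 1]
ADD      → [0]
POP      → []
PUSH -35 → [-35]
PUSH 4   → [-35, 4]
DUP      → [-35, 4, 4]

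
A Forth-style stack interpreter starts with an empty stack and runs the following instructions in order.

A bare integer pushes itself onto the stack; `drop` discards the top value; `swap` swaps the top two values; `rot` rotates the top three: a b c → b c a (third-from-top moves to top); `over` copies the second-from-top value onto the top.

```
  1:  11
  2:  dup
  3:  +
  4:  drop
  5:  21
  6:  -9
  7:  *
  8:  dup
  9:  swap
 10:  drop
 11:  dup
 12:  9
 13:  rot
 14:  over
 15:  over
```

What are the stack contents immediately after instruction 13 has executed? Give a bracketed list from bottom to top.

[-189, 9, -189]

11    11
dup   11 11
+     22
drop  (empty)
21    21
-9    21 -9
*     -189
dup   -189 -189
swap  -189 -189
drop  -189
dup   -189 -189
9     -189 -189 9
rot   -189 9 -189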